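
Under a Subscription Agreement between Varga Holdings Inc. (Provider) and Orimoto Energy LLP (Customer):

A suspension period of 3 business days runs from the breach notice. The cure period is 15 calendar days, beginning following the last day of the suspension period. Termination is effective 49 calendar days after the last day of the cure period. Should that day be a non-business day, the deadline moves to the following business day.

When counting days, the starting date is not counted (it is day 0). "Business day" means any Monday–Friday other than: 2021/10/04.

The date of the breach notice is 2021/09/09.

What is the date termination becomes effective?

2021/11/17

From Thursday, 2021/09/09, 3 business days (Sep 10, Sep 13, Sep 14, skipping weekends) brings us to Tuesday, 2021/09/14, which is the last day of the suspension period.
Adding 15 calendar days to 2021/09/14 gives 2021/09/29, which is the last day of the cure period.
The date termination becomes effective: 49 calendar days after 2021/09/29 is 2021/11/17. 2021/11/17 is a Wednesday and is not a listed holiday, so no roll-forward applies.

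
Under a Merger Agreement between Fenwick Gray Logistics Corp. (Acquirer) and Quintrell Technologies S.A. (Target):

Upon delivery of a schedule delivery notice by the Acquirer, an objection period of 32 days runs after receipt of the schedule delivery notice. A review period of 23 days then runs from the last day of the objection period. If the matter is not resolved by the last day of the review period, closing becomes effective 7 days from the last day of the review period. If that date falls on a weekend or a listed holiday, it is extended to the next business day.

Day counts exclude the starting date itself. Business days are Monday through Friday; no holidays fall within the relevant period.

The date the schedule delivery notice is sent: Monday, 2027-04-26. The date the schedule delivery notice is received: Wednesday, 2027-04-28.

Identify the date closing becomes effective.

2027-06-29

The last day of the objection period: 32 calendar days after 2027-04-28 is 2027-05-30.
The last day of the review period: 2027-05-30 + 23 days = 2027-06-22.
The date closing becomes effective: 2027-06-22 + 7 days = 2027-06-29. 2027-06-29 is a Tuesday, so no roll-forward applies.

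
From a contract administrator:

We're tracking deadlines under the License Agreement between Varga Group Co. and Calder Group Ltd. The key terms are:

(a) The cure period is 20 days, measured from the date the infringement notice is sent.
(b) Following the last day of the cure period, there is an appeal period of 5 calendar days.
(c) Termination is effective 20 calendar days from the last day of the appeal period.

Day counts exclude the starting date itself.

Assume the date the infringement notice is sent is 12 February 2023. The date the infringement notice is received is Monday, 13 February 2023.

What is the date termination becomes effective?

The last day of the cure period: 20 calendar days after 12 February 2023 is 4 March 2023.
The last day of the appeal period: 5 calendar days after 4 March 2023 is 9 March 2023.
The date termination becomes effective: 9 March 2023 + 20 days = 29 March 2023.

29 March 2023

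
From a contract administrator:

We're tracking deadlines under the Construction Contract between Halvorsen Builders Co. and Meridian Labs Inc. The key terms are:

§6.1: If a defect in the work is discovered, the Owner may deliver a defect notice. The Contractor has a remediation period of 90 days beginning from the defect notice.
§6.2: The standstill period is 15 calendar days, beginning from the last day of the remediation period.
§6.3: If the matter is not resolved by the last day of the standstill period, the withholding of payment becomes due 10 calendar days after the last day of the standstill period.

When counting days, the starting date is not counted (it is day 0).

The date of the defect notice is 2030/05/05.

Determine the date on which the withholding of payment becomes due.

Adding 90 calendar days to 2030/05/05 gives 2030/08/03, which is the last day of the remediation period.
The last day of the standstill period: 2030/08/03 + 15 days = 2030/08/18.
The date on which the withholding of payment becomes due: 2030/08/18 + 10 days = 2030/08/28.

2030/08/28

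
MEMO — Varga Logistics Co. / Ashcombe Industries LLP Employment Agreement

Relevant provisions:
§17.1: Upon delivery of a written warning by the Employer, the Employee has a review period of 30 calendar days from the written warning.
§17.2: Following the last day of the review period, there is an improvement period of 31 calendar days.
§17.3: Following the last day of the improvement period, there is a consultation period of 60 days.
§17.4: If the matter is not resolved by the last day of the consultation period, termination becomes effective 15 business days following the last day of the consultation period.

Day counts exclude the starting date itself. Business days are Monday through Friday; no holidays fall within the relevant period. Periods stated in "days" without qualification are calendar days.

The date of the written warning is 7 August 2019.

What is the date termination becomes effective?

Adding 30 calendar days to 7 August 2019 gives 6 September 2019, which is the last day of the review period.
The last day of the improvement period: 6 September 2019 + 31 days = 7 October 2019.
The last day of the consultation period: 7 October 2019 + 60 days = 6 December 2019.
The date termination becomes effective: counting 15 business days from Friday, 6 December 2019 (Dec 9, Dec 10, Dec 11, Dec 12, …, Dec 25, Dec 26, Dec 27, skipping weekends) reaches Friday, 27 December 2019.

27 December 2019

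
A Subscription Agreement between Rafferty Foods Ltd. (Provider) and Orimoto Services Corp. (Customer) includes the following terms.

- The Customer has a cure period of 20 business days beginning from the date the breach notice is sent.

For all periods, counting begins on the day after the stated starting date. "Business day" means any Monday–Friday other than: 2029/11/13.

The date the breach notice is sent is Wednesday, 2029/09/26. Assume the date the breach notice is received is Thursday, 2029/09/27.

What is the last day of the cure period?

2029/10/24

From Wednesday, 2029/09/26, 20 business days (Sep 27, Sep 28, Oct 1, Oct 2, …, Oct 22, Oct 23, Oct 24, skipping weekends) brings us to Wednesday, 2029/10/24, which is the last day of the cure period.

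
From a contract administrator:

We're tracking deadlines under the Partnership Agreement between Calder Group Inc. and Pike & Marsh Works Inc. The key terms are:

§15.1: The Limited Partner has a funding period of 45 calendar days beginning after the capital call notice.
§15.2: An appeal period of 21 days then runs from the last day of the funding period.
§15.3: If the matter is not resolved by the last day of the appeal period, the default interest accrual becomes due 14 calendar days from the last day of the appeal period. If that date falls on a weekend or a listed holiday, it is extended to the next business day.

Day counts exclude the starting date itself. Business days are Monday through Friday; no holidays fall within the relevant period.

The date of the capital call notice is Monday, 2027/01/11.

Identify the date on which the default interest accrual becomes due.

Adding 45 calendar days to 2027/01/11 gives 2027/02/25, which is the last day of the funding period.
Adding 21 calendar days to 2027/02/25 gives 2027/03/18, which is the last day of the appeal period.
Adding 14 calendar days to 2027/03/18 gives 2027/04/01, which is the date on which the default interest accrual becomes due. 2027/04/01 is a Thursday, so no roll-forward applies.

2027/04/01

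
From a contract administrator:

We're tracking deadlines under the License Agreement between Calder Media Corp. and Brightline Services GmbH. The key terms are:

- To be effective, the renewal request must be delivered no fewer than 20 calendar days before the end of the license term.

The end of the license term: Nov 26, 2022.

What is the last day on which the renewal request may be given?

Nov 6, 2022

Counting back 20 calendar days from Nov 26, 2022 gives Nov 6, 2022.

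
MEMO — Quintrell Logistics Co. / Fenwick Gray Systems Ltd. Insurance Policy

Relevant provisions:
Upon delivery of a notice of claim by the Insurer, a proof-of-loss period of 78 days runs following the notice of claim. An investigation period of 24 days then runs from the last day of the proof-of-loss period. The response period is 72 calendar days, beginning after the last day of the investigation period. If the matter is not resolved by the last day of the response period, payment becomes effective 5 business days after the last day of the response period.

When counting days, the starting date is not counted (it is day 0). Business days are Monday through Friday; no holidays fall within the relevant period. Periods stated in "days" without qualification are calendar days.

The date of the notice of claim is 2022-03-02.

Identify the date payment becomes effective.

The last day of the proof-of-loss period: 2022-03-02 + 78 days = 2022-05-19.
Adding 24 calendar days to 2022-05-19 gives 2022-06-12, which is the last day of the investigation period.
The last day of the response period: 2022-06-12 + 72 days = 2022-08-23.
From Tuesday, 2022-08-23, 5 business days (Aug 24, Aug 25, Aug 26, Aug 29, Aug 30, skipping weekends) brings us to Tuesday, 2022-08-30, which is the date payment becomes effective.

2022-08-30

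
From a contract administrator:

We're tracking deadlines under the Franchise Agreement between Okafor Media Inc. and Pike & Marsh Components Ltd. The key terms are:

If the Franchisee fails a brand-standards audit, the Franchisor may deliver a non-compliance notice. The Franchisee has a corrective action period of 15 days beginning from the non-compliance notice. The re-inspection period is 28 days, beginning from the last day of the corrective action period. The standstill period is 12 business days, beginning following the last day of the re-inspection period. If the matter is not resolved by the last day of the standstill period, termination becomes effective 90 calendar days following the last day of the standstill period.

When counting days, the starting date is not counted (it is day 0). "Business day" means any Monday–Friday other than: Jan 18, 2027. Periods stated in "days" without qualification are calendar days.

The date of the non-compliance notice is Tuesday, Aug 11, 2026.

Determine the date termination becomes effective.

The last day of the corrective action period: 15 calendar days after Aug 11, 2026 is Aug 26, 2026.
The last day of the re-inspection period: 28 calendar days after Aug 26, 2026 is Sep 23, 2026.
The last day of the standstill period: counting 12 business days from Wednesday, Sep 23, 2026 (Sep 24, Sep 25, Sep 28, Sep 29, …, Oct 7, Oct 8, Oct 9, skipping weekends) reaches Friday, Oct 9, 2026.
The date termination becomes effective: Oct 9, 2026 + 90 days = Jan 7, 2027.

Jan 7, 2027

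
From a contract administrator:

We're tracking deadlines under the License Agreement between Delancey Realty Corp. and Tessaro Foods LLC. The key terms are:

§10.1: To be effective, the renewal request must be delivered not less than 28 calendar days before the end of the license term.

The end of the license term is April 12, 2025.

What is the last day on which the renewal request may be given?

Counting back 28 calendar days from April 12, 2025 gives March 15, 2025.

March 15, 2025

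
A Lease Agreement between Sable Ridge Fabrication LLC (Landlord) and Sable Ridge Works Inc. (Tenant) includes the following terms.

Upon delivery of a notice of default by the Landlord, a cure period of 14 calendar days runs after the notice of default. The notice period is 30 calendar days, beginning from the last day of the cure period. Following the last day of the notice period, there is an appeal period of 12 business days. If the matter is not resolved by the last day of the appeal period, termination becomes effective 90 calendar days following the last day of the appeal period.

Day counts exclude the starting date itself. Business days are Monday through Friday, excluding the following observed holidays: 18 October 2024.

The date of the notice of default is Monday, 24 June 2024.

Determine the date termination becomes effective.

21 November 2024

Adding 14 calendar days to 24 June 2024 gives 8 July 2024, which is the last day of the cure period.
The last day of the notice period: 30 calendar days after 8 July 2024 is 7 August 2024.
From Wednesday, 7 August 2024, 12 business days (Aug 8, Aug 9, Aug 12, Aug 13, …, Aug 21, Aug 22, Aug 23, skipping weekends) brings us to Friday, 23 August 2024, which is the last day of the appeal period.
The date termination becomes effective: 23 August 2024 + 90 days = 21 November 2024.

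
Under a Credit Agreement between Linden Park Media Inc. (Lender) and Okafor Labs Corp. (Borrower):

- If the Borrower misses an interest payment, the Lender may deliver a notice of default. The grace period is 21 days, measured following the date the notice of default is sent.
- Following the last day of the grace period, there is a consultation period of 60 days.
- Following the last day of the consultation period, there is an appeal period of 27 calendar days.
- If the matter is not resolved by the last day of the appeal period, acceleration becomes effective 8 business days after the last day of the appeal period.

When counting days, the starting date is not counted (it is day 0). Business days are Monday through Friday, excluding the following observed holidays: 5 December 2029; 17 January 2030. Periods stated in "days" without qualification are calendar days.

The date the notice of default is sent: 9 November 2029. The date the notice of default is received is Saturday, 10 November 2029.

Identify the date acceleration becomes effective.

Adding 21 calendar days to 9 November 2029 gives 30 November 2029, which is the last day of the grace period.
The last day of the consultation period: 60 calendar days after 30 November 2029 is 29 January 2030.
Adding 27 calendar days to 29 January 2030 gives 25 February 2030, which is the last day of the appeal period.
The date acceleration becomes effective: 8 business days after Monday, 25 February 2030, skipping weekends — Feb 26, Feb 27, Feb 28, Mar 1, Mar 4, Mar 5, Mar 6, Mar 7 — lands on Thursday, 7 March 2030.

7 March 2030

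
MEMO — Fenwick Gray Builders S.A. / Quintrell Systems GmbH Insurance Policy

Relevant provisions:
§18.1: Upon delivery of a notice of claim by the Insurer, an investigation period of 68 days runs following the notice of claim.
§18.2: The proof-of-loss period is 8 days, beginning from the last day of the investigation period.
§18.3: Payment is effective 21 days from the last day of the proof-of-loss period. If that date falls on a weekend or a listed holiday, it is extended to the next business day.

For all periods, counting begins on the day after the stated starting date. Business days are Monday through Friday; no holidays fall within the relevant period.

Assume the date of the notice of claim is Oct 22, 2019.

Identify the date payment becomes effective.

Adding 68 calendar days to Oct 22, 2019 gives Dec 29, 2019, which is the last day of the investigation period.
Adding 8 calendar days to Dec 29, 2019 gives Jan 6, 2020, which is the last day of the proof-of-loss period.
The date payment becomes effective: Jan 6, 2020 + 21 days = Jan 27, 2020. Jan 27, 2020 is a Monday, so no roll-forward applies.

Jan 27, 2020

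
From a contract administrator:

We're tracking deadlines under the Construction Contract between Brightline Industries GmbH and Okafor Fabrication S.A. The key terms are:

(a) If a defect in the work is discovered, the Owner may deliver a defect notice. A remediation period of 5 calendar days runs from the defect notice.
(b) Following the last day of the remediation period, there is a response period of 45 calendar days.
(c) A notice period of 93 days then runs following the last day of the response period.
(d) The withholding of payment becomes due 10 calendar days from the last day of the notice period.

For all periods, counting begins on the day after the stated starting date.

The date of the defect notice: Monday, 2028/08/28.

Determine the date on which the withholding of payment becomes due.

2029/01/28

Adding 5 calendar days to 2028/08/28 gives 2028/09/02, which is the last day of the remediation period.
The last day of the response period: 2028/09/02 + 45 days = 2028/10/17.
The last day of the notice period: 2028/10/17 + 93 days = 2029/01/18.
The date on which the withholding of payment becomes due: 2029/01/18 + 10 days = 2029/01/28.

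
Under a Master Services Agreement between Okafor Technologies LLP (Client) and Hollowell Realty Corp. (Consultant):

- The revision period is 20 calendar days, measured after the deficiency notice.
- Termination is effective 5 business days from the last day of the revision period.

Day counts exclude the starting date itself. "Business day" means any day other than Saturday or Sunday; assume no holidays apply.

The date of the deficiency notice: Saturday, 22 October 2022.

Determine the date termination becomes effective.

18 November 2022

The last day of the revision period: 22 October 2022 + 20 days = 11 November 2022.
From Friday, 11 November 2022, 5 business days (Nov 14, Nov 15, Nov 16, Nov 17, Nov 18, skipping weekends) brings us to Friday, 18 November 2022, which is the date termination becomes effective.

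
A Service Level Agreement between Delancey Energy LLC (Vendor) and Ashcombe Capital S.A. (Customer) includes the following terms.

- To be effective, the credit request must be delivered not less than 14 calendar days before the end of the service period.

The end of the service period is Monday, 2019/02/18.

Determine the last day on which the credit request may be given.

2019/02/18 minus 14 days is 2019/02/04.

2019/02/04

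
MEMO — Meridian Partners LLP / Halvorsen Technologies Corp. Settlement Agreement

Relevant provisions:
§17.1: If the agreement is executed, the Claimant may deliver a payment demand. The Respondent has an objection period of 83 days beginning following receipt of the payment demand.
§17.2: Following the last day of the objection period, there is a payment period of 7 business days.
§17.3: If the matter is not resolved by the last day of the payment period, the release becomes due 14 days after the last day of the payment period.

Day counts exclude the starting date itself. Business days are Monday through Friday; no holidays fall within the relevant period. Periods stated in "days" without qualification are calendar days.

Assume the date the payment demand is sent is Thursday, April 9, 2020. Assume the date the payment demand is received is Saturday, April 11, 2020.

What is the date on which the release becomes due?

Adding 83 calendar days to April 11, 2020 gives July 3, 2020, which is the last day of the objection period.
The last day of the payment period: 7 business days after Friday, July 3, 2020, skipping weekends — Jul 6, Jul 7, Jul 8, Jul 9, Jul 10, Jul 13, Jul 14 — lands on Tuesday, July 14, 2020.
The date on which the release becomes due: 14 calendar days after July 14, 2020 is July 28, 2020.

July 28, 2020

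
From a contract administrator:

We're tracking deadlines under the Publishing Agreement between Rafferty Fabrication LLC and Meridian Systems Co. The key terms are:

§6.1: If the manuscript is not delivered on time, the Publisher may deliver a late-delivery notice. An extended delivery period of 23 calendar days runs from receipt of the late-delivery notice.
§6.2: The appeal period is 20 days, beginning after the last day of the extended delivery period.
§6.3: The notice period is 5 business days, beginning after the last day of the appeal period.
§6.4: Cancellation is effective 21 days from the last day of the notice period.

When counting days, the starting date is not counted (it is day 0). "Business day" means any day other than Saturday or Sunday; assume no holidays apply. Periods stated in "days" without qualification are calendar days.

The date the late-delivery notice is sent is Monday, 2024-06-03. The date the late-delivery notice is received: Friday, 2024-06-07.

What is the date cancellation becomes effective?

2024-08-16

The last day of the extended delivery period: 23 calendar days after 2024-06-07 is 2024-06-30.
The last day of the appeal period: 20 calendar days after 2024-06-30 is 2024-07-20.
The last day of the notice period: 5 business days after Saturday, 2024-07-20, skipping weekends — Jul 22, Jul 23, Jul 24, Jul 25, Jul 26 — lands on Friday, 2024-07-26.
The date cancellation becomes effective: 21 calendar days after 2024-07-26 is 2024-08-16.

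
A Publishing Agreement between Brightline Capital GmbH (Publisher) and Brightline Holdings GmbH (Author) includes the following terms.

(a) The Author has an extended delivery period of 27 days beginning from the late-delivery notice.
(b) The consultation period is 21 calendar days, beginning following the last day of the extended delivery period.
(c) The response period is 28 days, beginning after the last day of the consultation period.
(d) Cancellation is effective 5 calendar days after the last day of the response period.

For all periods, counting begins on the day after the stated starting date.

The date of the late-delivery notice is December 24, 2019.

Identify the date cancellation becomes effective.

March 14, 2020

Adding 27 calendar days to December 24, 2019 gives January 20, 2020, which is the last day of the extended delivery period.
The last day of the consultation period: 21 calendar days after January 20, 2020 is February 10, 2020.
Adding 28 calendar days to February 10, 2020 gives March 9, 2020, which is the last day of the response period.
Adding 5 calendar days to March 9, 2020 gives March 14, 2020, which is the date cancellation becomes effective.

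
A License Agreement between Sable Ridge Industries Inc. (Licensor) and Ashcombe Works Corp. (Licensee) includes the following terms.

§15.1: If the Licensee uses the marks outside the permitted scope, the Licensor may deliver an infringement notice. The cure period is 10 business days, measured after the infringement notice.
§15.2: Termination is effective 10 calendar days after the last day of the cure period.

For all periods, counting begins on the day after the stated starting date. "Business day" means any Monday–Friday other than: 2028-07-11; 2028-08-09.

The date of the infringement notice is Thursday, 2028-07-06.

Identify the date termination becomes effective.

2028-07-31

The last day of the cure period: 10 business days after Thursday, 2028-07-06, skipping weekends and the listed holiday on Jul 11 — Jul 7, Jul 10, Jul 12, Jul 13, Jul 14, Jul 17, Jul 18, Jul 19, Jul 20, Jul 21 — lands on Friday, 2028-07-21.
The date termination becomes effective: 10 calendar days after 2028-07-21 is 2028-07-31.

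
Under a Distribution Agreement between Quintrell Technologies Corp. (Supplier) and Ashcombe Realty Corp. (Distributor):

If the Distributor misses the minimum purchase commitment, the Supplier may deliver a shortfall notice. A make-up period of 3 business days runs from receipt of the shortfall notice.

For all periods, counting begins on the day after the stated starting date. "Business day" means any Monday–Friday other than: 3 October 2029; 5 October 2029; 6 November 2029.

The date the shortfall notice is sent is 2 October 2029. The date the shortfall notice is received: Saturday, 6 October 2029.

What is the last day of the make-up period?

10 October 2029

From Saturday, 6 October 2029, 3 business days (Oct 8, Oct 9, Oct 10, skipping weekends) brings us to Wednesday, 10 October 2029, which is the last day of the make-up period.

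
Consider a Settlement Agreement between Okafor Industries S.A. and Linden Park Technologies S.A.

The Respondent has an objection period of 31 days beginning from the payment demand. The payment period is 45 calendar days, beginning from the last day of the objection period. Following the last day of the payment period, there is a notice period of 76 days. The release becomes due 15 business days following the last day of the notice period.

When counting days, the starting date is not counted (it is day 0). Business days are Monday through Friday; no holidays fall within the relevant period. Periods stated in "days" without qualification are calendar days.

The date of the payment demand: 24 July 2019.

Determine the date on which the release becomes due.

13 January 2020

Adding 31 calendar days to 24 July 2019 gives 24 August 2019, which is the last day of the objection period.
The last day of the payment period: 45 calendar days after 24 August 2019 is 8 October 2019.
The last day of the notice period: 76 calendar days after 8 October 2019 is 23 December 2019.
From Monday, 23 December 2019, 15 business days (Dec 24, Dec 25, Dec 26, Dec 27, …, Jan 9, Jan 10, Jan 13, skipping weekends) brings us to Monday, 13 January 2020, which is the date on which the release becomes due.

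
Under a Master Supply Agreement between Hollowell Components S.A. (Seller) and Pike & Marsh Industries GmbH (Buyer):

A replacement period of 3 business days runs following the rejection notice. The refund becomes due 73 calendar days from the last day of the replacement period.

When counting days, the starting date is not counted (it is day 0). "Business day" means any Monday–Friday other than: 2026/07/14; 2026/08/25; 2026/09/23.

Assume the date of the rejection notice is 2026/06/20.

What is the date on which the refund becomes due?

The last day of the replacement period: 3 business days after Saturday, 2026/06/20, skipping weekends — Jun 22, Jun 23, Jun 24 — lands on Wednesday, 2026/06/24.
The date on which the refund becomes due: 2026/06/24 + 73 days = 2026/09/05.

2026/09/05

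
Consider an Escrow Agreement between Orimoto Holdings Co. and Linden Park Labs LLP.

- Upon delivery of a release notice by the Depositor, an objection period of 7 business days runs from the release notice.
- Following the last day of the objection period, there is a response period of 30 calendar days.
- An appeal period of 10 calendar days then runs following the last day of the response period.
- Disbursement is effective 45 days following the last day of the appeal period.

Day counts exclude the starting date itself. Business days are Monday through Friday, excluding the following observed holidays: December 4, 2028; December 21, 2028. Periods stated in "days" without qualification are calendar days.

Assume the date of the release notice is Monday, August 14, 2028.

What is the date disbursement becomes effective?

November 16, 2028

The last day of the objection period: counting 7 business days from Monday, August 14, 2028 (Aug 15, Aug 16, Aug 17, Aug 18, Aug 21, Aug 22, Aug 23, skipping weekends) reaches Wednesday, August 23, 2028.
Adding 30 calendar days to August 23, 2028 gives September 22, 2028, which is the last day of the response period.
The last day of the appeal period: 10 calendar days after September 22, 2028 is October 2, 2028.
The date disbursement becomes effective: 45 calendar days after October 2, 2028 is November 16, 2028.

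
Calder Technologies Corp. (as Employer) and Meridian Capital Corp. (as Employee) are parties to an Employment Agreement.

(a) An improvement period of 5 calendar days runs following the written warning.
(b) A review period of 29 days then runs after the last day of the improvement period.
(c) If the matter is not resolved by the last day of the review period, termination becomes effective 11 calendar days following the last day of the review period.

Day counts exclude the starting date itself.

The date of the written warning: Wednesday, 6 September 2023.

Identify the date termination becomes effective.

Adding 5 calendar days to 6 September 2023 gives 11 September 2023, which is the last day of the improvement period.
The last day of the review period: 29 calendar days after 11 September 2023 is 10 October 2023.
The date termination becomes effective: 10 October 2023 + 11 days = 21 October 2023.

21 October 2023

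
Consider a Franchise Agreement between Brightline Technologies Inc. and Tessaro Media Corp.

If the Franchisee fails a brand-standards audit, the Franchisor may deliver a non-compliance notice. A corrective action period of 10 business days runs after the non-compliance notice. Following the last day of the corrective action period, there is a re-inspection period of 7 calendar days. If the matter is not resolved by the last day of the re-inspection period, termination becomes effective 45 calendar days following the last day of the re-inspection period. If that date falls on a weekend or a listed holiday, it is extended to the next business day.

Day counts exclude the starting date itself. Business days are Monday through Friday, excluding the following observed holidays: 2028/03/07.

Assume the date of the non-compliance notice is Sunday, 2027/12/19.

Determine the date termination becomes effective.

2028/02/21

The last day of the corrective action period: counting 10 business days from Sunday, 2027/12/19 (Dec 20, Dec 21, Dec 22, Dec 23, Dec 24, Dec 27, Dec 28, Dec 29, Dec 30, Dec 31, skipping weekends) reaches Friday, 2027/12/31.
The last day of the re-inspection period: 2027/12/31 + 7 days = 2028/01/07.
Adding 45 calendar days to 2028/01/07 gives 2028/02/21, which is the date termination becomes effective. 2028/02/21 is a Monday and is not a listed holiday, so no roll-forward applies.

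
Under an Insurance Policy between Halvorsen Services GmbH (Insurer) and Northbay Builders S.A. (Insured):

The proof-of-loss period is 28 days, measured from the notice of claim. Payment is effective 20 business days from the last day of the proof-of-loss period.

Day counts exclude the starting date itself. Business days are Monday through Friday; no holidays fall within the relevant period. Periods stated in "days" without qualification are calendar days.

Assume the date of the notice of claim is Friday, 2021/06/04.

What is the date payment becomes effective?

2021/07/30

Adding 28 calendar days to 2021/06/04 gives 2021/07/02, which is the last day of the proof-of-loss period.
The date payment becomes effective: 20 business days after Friday, 2021/07/02, skipping weekends — Jul 5, Jul 6, Jul 7, Jul 8, …, Jul 28, Jul 29, Jul 30 — lands on Friday, 2021/07/30.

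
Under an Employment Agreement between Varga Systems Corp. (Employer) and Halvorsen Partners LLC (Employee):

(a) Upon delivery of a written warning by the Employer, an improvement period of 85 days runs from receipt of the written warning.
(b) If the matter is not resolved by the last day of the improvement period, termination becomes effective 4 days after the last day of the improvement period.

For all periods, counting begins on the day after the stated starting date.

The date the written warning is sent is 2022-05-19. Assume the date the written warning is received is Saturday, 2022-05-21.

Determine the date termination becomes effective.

The last day of the improvement period: 2022-05-21 + 85 days = 2022-08-14.
The date termination becomes effective: 2022-08-14 + 4 days = 2022-08-18.

2022-08-18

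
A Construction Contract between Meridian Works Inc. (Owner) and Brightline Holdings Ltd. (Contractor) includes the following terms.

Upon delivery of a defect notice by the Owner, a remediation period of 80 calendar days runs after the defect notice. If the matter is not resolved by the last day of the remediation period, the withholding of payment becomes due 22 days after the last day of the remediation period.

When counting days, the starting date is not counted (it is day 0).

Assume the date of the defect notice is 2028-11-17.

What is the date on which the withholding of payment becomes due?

2029-02-27

The last day of the remediation period: 80 calendar days after 2028-11-17 is 2029-02-05.
The date on which the withholding of payment becomes due: 22 calendar days after 2029-02-05 is 2029-02-27.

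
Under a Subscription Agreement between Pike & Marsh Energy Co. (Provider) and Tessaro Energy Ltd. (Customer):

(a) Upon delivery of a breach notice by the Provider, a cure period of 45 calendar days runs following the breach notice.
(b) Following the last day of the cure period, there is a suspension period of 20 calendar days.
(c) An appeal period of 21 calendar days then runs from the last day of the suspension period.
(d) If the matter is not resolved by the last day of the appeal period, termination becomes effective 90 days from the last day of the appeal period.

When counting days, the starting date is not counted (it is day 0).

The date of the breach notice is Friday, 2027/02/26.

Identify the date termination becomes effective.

The last day of the cure period: 2027/02/26 + 45 days = 2027/04/12.
The last day of the suspension period: 20 calendar days after 2027/04/12 is 2027/05/02.
The last day of the appeal period: 21 calendar days after 2027/05/02 is 2027/05/23.
Adding 90 calendar days to 2027/05/23 gives 2027/08/21, which is the date termination becomes effective.

2027/08/21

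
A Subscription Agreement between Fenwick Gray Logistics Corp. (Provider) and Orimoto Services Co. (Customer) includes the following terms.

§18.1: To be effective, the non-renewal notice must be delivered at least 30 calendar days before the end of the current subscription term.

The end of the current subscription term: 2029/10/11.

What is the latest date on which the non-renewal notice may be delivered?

2029/10/11 minus 30 days is 2029/09/11.

2029/09/11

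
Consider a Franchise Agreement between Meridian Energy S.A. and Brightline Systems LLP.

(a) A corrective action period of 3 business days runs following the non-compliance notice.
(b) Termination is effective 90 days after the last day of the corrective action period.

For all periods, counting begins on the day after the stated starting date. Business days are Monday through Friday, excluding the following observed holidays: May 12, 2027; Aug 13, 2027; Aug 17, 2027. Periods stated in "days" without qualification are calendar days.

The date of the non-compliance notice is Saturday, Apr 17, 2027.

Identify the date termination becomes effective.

Jul 20, 2027

The last day of the corrective action period: counting 3 business days from Saturday, Apr 17, 2027 (Apr 19, Apr 20, Apr 21, skipping weekends) reaches Wednesday, Apr 21, 2027.
The date termination becomes effective: Apr 21, 2027 + 90 days = Jul 20, 2027.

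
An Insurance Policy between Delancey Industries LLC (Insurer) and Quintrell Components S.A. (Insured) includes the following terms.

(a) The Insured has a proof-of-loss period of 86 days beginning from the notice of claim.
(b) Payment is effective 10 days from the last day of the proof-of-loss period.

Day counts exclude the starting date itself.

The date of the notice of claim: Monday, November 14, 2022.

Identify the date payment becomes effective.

Adding 86 calendar days to November 14, 2022 gives February 8, 2023, which is the last day of the proof-of-loss period.
The date payment becomes effective: 10 calendar days after February 8, 2023 is February 18, 2023.

February 18, 2023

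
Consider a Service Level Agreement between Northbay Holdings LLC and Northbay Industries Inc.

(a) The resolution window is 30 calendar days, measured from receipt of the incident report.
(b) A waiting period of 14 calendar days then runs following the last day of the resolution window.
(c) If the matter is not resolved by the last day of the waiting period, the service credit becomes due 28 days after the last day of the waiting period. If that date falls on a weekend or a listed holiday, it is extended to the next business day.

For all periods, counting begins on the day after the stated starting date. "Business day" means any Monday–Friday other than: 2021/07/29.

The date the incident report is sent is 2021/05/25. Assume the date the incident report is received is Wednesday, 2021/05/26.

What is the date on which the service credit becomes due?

2021/08/06

The last day of the resolution window: 2021/05/26 + 30 days = 2021/06/25.
Adding 14 calendar days to 2021/06/25 gives 2021/07/09, which is the last day of the waiting period.
Adding 28 calendar days to 2021/07/09 gives 2021/08/06, which is the date on which the service credit becomes due. 2021/08/06 is a Friday and is not a listed holiday, so no roll-forward applies.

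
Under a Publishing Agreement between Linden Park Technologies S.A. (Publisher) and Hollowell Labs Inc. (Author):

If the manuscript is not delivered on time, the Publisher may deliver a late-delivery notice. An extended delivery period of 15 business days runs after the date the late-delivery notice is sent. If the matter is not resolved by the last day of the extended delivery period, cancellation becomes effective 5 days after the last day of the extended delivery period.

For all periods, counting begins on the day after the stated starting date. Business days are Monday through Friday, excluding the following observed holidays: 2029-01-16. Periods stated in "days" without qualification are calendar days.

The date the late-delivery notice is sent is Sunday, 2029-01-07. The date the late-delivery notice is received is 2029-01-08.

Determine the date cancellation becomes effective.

From Sunday, 2029-01-07, 15 business days (Jan 8, Jan 9, Jan 10, Jan 11, …, Jan 25, Jan 26, Jan 29, skipping weekends and the listed holiday on Jan 16) brings us to Monday, 2029-01-29, which is the last day of the extended delivery period.
The date cancellation becomes effective: 5 calendar days after 2029-01-29 is 2029-02-03.

2029-02-03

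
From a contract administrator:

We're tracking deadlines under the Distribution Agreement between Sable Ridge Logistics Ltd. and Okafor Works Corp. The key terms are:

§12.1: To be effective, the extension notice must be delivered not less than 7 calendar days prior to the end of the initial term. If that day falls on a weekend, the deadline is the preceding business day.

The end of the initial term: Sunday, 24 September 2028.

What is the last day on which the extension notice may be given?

24 September 2028 minus 7 days is 17 September 2028. That is a Sunday, so the deadline moves back to Friday, 15 September 2028.

15 September 2028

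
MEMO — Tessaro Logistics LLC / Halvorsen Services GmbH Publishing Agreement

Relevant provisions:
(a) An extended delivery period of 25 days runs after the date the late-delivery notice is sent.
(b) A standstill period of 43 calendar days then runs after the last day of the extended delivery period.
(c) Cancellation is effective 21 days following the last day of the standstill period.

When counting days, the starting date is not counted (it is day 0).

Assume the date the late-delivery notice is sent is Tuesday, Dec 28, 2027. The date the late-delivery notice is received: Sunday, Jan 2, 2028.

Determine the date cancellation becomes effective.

Mar 26, 2028

The last day of the extended delivery period: 25 calendar days after Dec 28, 2027 is Jan 22, 2028.
The last day of the standstill period: Jan 22, 2028 + 43 days = Mar 5, 2028.
Adding 21 calendar days to Mar 5, 2028 gives Mar 26, 2028, which is the date cancellation becomes effective.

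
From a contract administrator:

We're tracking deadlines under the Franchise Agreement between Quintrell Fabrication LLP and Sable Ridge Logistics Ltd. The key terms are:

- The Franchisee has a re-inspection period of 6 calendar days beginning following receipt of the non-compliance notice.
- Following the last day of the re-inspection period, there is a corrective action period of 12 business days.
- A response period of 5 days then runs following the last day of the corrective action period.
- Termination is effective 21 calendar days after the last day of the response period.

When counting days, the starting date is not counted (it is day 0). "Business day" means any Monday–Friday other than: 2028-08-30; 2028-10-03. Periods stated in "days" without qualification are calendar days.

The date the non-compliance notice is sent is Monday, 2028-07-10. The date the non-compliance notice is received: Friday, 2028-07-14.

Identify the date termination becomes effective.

The last day of the re-inspection period: 2028-07-14 + 6 days = 2028-07-20.
From Thursday, 2028-07-20, 12 business days (Jul 21, Jul 24, Jul 25, Jul 26, …, Aug 3, Aug 4, Aug 7, skipping weekends) brings us to Monday, 2028-08-07, which is the last day of the corrective action period.
The last day of the response period: 2028-08-07 + 5 days = 2028-08-12.
The date termination becomes effective: 2028-08-12 + 21 days = 2028-09-02.

2028-09-02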